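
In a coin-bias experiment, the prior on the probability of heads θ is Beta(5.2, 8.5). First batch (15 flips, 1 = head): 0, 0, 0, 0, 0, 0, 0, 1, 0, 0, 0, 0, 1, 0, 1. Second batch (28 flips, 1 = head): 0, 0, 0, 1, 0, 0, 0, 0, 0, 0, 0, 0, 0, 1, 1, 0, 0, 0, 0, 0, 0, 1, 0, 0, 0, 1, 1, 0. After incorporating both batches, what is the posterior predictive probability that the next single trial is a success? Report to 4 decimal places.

0.2504

The Beta prior is conjugate to a Binomial/Bernoulli likelihood; the update adds successes to α and failures to β.
After batch 1: Beta(5.2+3, 8.5+12) = Beta(8.2, 20.5).
After batch 2: Beta(8.2+6, 20.5+22) = Beta(14.2, 42.5).
For a single future Bernoulli trial, P(success | data) = α/(α+β) = 0.2504.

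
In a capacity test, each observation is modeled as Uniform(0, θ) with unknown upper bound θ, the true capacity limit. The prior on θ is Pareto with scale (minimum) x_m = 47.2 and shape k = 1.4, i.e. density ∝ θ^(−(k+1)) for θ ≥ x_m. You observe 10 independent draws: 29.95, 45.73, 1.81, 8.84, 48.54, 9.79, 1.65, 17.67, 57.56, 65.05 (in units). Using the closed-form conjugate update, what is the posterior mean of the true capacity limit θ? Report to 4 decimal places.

A Pareto(scale x_m, shape k) prior on the upper bound θ of Uniform(0, θ) is conjugate: posterior is Pareto(max(x_m, max xᵢ), k + n).
Sample maximum = 65.05; prior scale x_m = 47.2 → posterior scale = max = 65.05.
Posterior shape = 1.4 + 10 = 11.4.
E[θ|data] = k·x_m/(k−1) = 11.4·65.05/10.4 = 71.3048.

71.3048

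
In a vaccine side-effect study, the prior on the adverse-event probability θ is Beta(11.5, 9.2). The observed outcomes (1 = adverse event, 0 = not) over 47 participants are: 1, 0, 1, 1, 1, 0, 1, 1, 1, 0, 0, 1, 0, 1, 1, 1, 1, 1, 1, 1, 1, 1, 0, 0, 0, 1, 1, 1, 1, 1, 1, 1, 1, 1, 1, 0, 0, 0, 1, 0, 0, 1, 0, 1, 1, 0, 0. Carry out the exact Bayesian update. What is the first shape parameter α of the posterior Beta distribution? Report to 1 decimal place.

The Beta prior is conjugate to a Binomial/Bernoulli likelihood; the update adds successes to α and failures to β.
Posterior: Beta(α+k, β+n−k) = Beta(11.5+31, 9.2+16) = Beta(42.5, 25.2).
Posterior α = 42.5.

42.5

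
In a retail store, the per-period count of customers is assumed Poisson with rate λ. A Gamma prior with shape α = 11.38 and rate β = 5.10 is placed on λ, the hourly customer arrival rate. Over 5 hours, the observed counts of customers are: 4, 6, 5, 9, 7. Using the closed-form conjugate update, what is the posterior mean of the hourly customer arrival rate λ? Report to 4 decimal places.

4.1960

With a Gamma(shape α, rate β) prior, the Poisson likelihood is conjugate: the posterior is Gamma(α + ΣXᵢ, β + n).
Sum of counts S = 31 over n = 5 hours.
Posterior: Gamma(α+S, β+n) = Gamma(11.38+31, 5.10+5) = Gamma(42.38, 10.10).
Posterior mean = α/β = 42.38/10.10 = 4.1960.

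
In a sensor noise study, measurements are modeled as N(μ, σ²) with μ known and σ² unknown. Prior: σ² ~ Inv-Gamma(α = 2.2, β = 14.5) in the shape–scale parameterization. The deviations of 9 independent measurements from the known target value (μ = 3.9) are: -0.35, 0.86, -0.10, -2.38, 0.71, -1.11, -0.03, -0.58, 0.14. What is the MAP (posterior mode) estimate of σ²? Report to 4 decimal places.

With known mean μ and an Inverse-Gamma(α, β) prior on σ², the Normal likelihood is conjugate: posterior is Inv-Gamma(α + n/2, β + Σ(xᵢ−μ)²/2).
Σ(xᵢ−μ)² = (-0.35)² + (0.86)² + (-0.10)² + (-2.38)² + (0.71)² + (-1.11)² + (-0.03)² + (-0.58)² + (0.14)² = 8.6296.
Posterior: Inv-Gamma(2.2 + 9/2, 14.5 + 8.6296/2) = Inv-Gamma(6.70, 18.81480).
Mode = β/(α+1) = 18.81480/7.70 = 2.4435.

2.4435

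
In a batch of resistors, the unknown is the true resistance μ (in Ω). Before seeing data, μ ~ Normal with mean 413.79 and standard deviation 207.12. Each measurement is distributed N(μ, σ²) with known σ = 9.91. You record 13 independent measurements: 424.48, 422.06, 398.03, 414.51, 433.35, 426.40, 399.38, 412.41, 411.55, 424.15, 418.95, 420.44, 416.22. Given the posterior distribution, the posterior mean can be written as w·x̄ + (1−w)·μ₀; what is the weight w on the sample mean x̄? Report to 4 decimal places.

For Normal data with known variance σ², a Normal(μ₀, σ₀²) prior on μ is conjugate. Posterior precision = 1/σ₀² + n/σ²; posterior mean is the precision-weighted average of μ₀ and x̄.
σ₀² = 207.12² = 42898.6944, σ² = 9.91² = 98.2081. Prior precision 1/σ₀² = 1/42898.6944; data precision n/σ² = 13/98.2081.
w = (n/σ²)/(1/σ₀² + n/σ²) = n·σ₀²/(σ² + n·σ₀²) = 13·42898.6944/(98.2081 + 13·42898.6944) = 557683.0272/557781.2353 = 0.9998.

0.9998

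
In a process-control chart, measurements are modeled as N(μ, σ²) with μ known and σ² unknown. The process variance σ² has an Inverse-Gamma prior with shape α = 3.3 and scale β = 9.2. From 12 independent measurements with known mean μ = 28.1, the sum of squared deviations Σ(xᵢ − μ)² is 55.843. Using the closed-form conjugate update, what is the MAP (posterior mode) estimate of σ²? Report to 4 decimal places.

3.6040

With known mean μ and an Inverse-Gamma(α, β) prior on σ², the Normal likelihood is conjugate: posterior is Inv-Gamma(α + n/2, β + Σ(xᵢ−μ)²/2).
Posterior: Inv-Gamma(3.3 + 12/2, 9.2 + 55.843/2) = Inv-Gamma(9.30, 37.1215).
Mode = β/(α+1) = 37.1215/10.30 = 3.6040.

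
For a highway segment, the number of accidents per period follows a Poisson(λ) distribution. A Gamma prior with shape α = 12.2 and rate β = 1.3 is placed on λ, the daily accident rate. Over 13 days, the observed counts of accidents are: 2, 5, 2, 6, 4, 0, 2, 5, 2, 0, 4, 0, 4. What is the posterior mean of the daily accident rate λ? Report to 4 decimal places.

With a Gamma(shape α, rate β) prior, the Poisson likelihood is conjugate: the posterior is Gamma(α + ΣXᵢ, β + n).
Sum of counts S = 36 over n = 13 days.
Posterior: Gamma(α+S, β+n) = Gamma(12.2+36, 1.3+13) = Gamma(48.2, 14.3).
Posterior mean = α/β = 48.2/14.3 = 3.3706.

3.3706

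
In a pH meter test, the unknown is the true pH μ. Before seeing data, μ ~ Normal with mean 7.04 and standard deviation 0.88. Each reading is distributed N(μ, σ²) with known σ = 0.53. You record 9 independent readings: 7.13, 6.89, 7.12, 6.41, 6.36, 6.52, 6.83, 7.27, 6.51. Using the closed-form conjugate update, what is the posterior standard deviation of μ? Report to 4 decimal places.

For Normal data with known variance σ², a Normal(μ₀, σ₀²) prior on μ is conjugate. Posterior precision = 1/σ₀² + n/σ²; posterior mean is the precision-weighted average of μ₀ and x̄.
σ₀² = 0.88² = 0.7744, σ² = 0.53² = 0.2809; σ² + n·σ₀² = 0.2809 + 9·0.7744 = 7.2505.
Posterior precision = 1/σ₀² + n/σ² = 1/0.7744 + 9/0.2809 = (σ² + n·σ₀²)/(σ₀²σ²) = 7.2505/(0.7744·0.2809); posterior variance σₙ² = σ₀²σ²/(σ² + n·σ₀²) = 0.7744·0.2809/7.2505 = 0.030002.
Posterior SD = √σₙ² = √(0.7744·0.2809/7.2505) = 0.1732.

0.1732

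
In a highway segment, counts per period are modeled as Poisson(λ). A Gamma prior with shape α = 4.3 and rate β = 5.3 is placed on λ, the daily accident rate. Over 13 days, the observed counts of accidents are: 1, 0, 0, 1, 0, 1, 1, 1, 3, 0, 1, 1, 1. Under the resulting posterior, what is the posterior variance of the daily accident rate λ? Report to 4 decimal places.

0.0457

With a Gamma(shape α, rate β) prior, the Poisson likelihood is conjugate: the posterior is Gamma(α + ΣXᵢ, β + n).
Sum of counts S = 11 over n = 13 days.
Posterior: Gamma(α+S, β+n) = Gamma(4.3+11, 5.3+13) = Gamma(15.3, 18.3).
Var = α/β² = 15.3/18.3² = 0.0457.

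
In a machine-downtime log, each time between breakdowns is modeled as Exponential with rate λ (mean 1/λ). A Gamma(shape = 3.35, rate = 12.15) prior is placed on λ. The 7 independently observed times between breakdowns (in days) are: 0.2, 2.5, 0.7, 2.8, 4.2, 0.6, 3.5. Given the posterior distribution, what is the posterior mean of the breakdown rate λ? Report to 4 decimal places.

With a Gamma(shape α, rate β) prior on the exponential rate λ, the posterior after n observations with total T = Σxᵢ is Gamma(α+n, β+T).
Sum of observations T = 14.5 days; n = 7.
Posterior: Gamma(3.35+7, 12.15+14.5) = Gamma(10.35, 26.65).
Posterior mean of λ = α/β = 10.35/26.65 = 0.3884.

0.3884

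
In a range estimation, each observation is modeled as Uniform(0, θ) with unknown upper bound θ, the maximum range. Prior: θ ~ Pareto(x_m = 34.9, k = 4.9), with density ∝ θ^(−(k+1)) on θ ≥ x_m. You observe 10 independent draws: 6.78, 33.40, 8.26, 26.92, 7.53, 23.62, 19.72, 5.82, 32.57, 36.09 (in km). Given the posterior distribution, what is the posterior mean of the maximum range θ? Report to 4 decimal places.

38.6864

A Pareto(scale x_m, shape k) prior on the upper bound θ of Uniform(0, θ) is conjugate: posterior is Pareto(max(x_m, max xᵢ), k + n).
Sample maximum = 36.09; prior scale x_m = 34.9 → posterior scale = max = 36.09.
Posterior shape = 4.9 + 10 = 14.9.
E[θ|data] = k·x_m/(k−1) = 14.9·36.09/13.9 = 38.6864.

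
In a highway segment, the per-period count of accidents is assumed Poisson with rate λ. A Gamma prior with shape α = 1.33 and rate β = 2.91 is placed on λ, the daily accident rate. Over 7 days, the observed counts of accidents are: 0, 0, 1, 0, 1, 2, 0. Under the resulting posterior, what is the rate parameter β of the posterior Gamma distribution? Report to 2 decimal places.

9.91

With a Gamma(shape α, rate β) prior, the Poisson likelihood is conjugate: the posterior is Gamma(α + ΣXᵢ, β + n).
Sum of counts S = 4 over n = 7 days.
Posterior: Gamma(α+S, β+n) = Gamma(1.33+4, 2.91+7) = Gamma(5.33, 9.91).
Posterior β = 9.91.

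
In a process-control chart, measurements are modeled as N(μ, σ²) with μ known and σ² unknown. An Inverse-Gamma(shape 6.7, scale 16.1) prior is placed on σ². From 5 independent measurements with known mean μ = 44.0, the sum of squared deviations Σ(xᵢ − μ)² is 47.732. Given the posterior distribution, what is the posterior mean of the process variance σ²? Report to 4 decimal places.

With known mean μ and an Inverse-Gamma(α, β) prior on σ², the Normal likelihood is conjugate: posterior is Inv-Gamma(α + n/2, β + Σ(xᵢ−μ)²/2).
Posterior: Inv-Gamma(6.7 + 5/2, 16.1 + 47.732/2) = Inv-Gamma(9.20, 39.9660).
E[σ²|data] = β/(α−1) = 39.9660/8.20 = 4.8739.

4.8739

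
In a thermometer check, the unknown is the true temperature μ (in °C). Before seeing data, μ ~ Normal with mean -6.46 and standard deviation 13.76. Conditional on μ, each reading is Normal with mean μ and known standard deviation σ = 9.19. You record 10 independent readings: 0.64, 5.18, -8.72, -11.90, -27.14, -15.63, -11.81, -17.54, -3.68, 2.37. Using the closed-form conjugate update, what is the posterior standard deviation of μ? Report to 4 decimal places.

For Normal data with known variance σ², a Normal(μ₀, σ₀²) prior on μ is conjugate. Posterior precision = 1/σ₀² + n/σ²; posterior mean is the precision-weighted average of μ₀ and x̄.
σ₀² = 13.76² = 189.3376, σ² = 9.19² = 84.4561; σ² + n·σ₀² = 84.4561 + 10·189.3376 = 1977.8321.
Posterior precision = 1/σ₀² + n/σ² = 1/189.3376 + 10/84.4561 = (σ² + n·σ₀²)/(σ₀²σ²) = 1977.8321/(189.3376·84.4561); posterior variance σₙ² = σ₀²σ²/(σ² + n·σ₀²) = 189.3376·84.4561/1977.8321 = 8.084971.
Posterior SD = √σₙ² = √(189.3376·84.4561/1977.8321) = 2.8434.

2.8434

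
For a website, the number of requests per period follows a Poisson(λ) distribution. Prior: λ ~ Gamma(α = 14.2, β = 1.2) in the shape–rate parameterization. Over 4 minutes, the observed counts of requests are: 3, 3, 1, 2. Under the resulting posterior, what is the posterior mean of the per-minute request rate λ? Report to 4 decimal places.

With a Gamma(shape α, rate β) prior, the Poisson likelihood is conjugate: the posterior is Gamma(α + ΣXᵢ, β + n).
Sum of counts S = 9 over n = 4 minutes.
Posterior: Gamma(α+S, β+n) = Gamma(14.2+9, 1.2+4) = Gamma(23.2, 5.2).
Posterior mean = α/β = 23.2/5.2 = 4.4615.

4.4615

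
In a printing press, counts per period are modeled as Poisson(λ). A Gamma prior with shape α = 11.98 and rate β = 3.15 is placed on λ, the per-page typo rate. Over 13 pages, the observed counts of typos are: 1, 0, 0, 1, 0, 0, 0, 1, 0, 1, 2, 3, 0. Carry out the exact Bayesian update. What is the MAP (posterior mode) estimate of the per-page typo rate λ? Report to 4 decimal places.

With a Gamma(shape α, rate β) prior, the Poisson likelihood is conjugate: the posterior is Gamma(α + ΣXᵢ, β + n).
Sum of counts S = 9 over n = 13 pages.
Posterior: Gamma(α+S, β+n) = Gamma(11.98+9, 3.15+13) = Gamma(20.98, 16.15).
Mode of Gamma(α,β) for α≥1 is (α−1)/β = 19.98/16.15 = 1.2372.

1.2372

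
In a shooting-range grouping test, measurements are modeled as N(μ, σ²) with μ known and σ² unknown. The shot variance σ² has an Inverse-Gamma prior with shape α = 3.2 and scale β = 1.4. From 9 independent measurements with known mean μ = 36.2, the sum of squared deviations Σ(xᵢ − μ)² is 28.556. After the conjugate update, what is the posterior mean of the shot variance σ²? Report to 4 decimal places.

2.3400

With known mean μ and an Inverse-Gamma(α, β) prior on σ², the Normal likelihood is conjugate: posterior is Inv-Gamma(α + n/2, β + Σ(xᵢ−μ)²/2).
Posterior: Inv-Gamma(3.2 + 9/2, 1.4 + 28.556/2) = Inv-Gamma(7.70, 15.6780).
E[σ²|data] = β/(α−1) = 15.6780/6.70 = 2.3400.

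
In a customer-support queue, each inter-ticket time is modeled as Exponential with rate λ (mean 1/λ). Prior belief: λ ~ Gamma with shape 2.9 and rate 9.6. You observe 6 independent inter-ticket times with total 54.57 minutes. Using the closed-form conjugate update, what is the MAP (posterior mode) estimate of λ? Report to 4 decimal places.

0.1231

With a Gamma(shape α, rate β) prior on the exponential rate λ, the posterior after n observations with total T = Σxᵢ is Gamma(α+n, β+T).
Posterior: Gamma(2.9+6, 9.6+54.57) = Gamma(8.9, 64.17).
Mode = (α−1)/β = 0.1231.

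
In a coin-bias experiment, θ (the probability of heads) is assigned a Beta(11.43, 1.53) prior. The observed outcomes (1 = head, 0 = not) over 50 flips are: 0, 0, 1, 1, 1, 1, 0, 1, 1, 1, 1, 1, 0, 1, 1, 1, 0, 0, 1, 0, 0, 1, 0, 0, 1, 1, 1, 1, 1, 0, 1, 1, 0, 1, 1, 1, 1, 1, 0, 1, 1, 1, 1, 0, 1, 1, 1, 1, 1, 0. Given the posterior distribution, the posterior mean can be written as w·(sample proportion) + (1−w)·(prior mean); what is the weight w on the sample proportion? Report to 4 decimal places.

The Beta prior is conjugate to a Binomial/Bernoulli likelihood; the update adds successes to α and failures to β.
Posterior mean = (α₀+k)/(α₀+β₀+n) = [n/(α₀+β₀+n)]·(k/n) + [(α₀+β₀)/(α₀+β₀+n)]·α₀/(α₀+β₀), so only n and the prior enter the weight.
The weight on the data is w = n/(α₀+β₀+n) = 50/(11.43+1.53+50) = 50/62.96 = 0.7942.

0.7942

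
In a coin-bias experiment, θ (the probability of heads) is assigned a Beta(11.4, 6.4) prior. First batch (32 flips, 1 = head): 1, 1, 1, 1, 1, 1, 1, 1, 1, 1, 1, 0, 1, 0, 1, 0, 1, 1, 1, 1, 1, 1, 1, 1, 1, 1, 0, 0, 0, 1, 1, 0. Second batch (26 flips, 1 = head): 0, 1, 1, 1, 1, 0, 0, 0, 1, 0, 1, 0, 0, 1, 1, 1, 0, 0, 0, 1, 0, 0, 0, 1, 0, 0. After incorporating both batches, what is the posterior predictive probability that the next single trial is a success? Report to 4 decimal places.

0.6253

The Beta prior is conjugate to a Binomial/Bernoulli likelihood; the update adds successes to α and failures to β.
After batch 1: Beta(11.4+25, 6.4+7) = Beta(36.4, 13.4).
After batch 2: Beta(36.4+11, 13.4+15) = Beta(47.4, 28.4).
For a single future Bernoulli trial, P(success | data) = α/(α+β) = 0.6253.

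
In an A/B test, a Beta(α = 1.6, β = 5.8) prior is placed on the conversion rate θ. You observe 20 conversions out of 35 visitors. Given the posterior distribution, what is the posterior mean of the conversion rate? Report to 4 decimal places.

The Beta prior is conjugate to a Binomial/Bernoulli likelihood; the update adds successes to α and failures to β.
Posterior: Beta(α+k, β+n−k) = Beta(1.6+20, 5.8+15) = Beta(21.6, 20.8).
Posterior mean = α/(α+β) = 21.6/42.4 = 0.5094.

0.5094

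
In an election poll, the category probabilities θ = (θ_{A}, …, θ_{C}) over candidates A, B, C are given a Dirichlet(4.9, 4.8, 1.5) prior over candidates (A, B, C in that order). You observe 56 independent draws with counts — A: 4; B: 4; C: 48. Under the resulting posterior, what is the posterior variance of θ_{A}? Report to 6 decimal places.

The Dirichlet prior is conjugate to the Multinomial likelihood: each posterior αⱼ = prior αⱼ + observed count nⱼ.
Posterior concentration: (8.9, 8.8, 49.5), total = 67.2.
Var[θ_j] = α_j(Σα−α_j)/((Σα)²(Σα+1)) = 8.9·58.3/(67.2²·68.2) = 0.001685.

0.001685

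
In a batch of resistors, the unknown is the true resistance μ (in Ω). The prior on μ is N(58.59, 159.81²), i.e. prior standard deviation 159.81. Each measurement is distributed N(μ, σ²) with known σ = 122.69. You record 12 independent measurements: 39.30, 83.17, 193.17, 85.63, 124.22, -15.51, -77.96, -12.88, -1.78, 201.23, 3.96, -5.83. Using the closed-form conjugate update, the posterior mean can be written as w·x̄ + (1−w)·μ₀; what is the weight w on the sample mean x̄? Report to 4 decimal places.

0.9532

For Normal data with known variance σ², a Normal(μ₀, σ₀²) prior on μ is conjugate. Posterior precision = 1/σ₀² + n/σ²; posterior mean is the precision-weighted average of μ₀ and x̄.
σ₀² = 159.81² = 25539.2361, σ² = 122.69² = 15052.8361. Prior precision 1/σ₀² = 1/25539.2361; data precision n/σ² = 12/15052.8361.
w = (n/σ²)/(1/σ₀² + n/σ²) = n·σ₀²/(σ² + n·σ₀²) = 12·25539.2361/(15052.8361 + 12·25539.2361) = 306470.8332/321523.6693 = 0.9532.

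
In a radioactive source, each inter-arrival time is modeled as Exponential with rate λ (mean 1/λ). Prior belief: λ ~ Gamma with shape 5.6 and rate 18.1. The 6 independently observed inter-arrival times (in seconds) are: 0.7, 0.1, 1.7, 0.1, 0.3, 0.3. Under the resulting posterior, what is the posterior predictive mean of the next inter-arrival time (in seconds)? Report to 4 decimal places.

2.0094

With a Gamma(shape α, rate β) prior on the exponential rate λ, the posterior after n observations with total T = Σxᵢ is Gamma(α+n, β+T).
Sum of observations T = 3.2 seconds; n = 6.
Posterior: Gamma(5.6+6, 18.1+3.2) = Gamma(11.6, 21.3).
The predictive distribution for the next observation is Lomax; its mean is β/(α−1) = 21.3/10.6 = 2.0094.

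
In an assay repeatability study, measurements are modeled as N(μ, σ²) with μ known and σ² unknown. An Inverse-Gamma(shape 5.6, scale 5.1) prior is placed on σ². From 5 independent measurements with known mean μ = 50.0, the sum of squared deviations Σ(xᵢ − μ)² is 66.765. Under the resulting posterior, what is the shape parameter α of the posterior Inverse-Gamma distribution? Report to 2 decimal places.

With known mean μ and an Inverse-Gamma(α, β) prior on σ², the Normal likelihood is conjugate: posterior is Inv-Gamma(α + n/2, β + Σ(xᵢ−μ)²/2).
Posterior: Inv-Gamma(5.6 + 5/2, 5.1 + 66.765/2) = Inv-Gamma(8.10, 38.4825).
Posterior α = 8.10.

8.10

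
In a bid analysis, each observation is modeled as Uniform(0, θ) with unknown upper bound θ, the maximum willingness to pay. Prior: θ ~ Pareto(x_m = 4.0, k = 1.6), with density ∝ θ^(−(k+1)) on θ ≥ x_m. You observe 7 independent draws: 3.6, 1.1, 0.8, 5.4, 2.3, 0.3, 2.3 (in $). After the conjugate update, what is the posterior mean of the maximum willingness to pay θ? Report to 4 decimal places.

A Pareto(scale x_m, shape k) prior on the upper bound θ of Uniform(0, θ) is conjugate: posterior is Pareto(max(x_m, max xᵢ), k + n).
Sample maximum = 5.4; prior scale x_m = 4.0 → posterior scale = max = 5.4.
Posterior shape = 1.6 + 7 = 8.6.
E[θ|data] = k·x_m/(k−1) = 8.6·5.4/7.6 = 6.1105.

6.1105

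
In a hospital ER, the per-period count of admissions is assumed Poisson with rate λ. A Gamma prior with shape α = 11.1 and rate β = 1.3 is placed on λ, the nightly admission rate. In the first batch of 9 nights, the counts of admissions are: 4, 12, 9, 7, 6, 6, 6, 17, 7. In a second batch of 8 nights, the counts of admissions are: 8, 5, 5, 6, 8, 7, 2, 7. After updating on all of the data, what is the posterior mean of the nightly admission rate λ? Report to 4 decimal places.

7.2732

With a Gamma(shape α, rate β) prior, the Poisson likelihood is conjugate: the posterior is Gamma(α + ΣXᵢ, β + n).
Batch 1: sum of counts S = 74 over n = 9 nights.
After batch 1: Gamma(α+S, β+n) = Gamma(11.1+74, 1.3+9) = Gamma(85.1, 10.3).
Batch 2: sum of counts S = 48 over n = 8 nights.
After batch 2: Gamma(α+S, β+n) = Gamma(85.1+48, 10.3+8) = Gamma(133.1, 18.3).
Posterior mean = α/β = 133.1/18.3 = 7.2732.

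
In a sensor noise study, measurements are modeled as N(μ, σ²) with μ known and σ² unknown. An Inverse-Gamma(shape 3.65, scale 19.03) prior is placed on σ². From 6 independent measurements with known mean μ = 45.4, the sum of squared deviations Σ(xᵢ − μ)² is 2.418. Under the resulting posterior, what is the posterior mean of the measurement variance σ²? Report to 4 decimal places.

With known mean μ and an Inverse-Gamma(α, β) prior on σ², the Normal likelihood is conjugate: posterior is Inv-Gamma(α + n/2, β + Σ(xᵢ−μ)²/2).
Posterior: Inv-Gamma(3.65 + 6/2, 19.03 + 2.418/2) = Inv-Gamma(6.65, 20.2390).
E[σ²|data] = β/(α−1) = 20.2390/5.65 = 3.5821.

3.5821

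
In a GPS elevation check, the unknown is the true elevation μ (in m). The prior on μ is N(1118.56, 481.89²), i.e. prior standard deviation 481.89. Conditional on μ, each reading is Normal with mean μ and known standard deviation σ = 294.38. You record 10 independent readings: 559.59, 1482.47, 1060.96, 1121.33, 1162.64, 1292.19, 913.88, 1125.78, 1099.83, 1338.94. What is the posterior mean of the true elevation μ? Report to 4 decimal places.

For Normal data with known variance σ², a Normal(μ₀, σ₀²) prior on μ is conjugate. Posterior precision = 1/σ₀² + n/σ²; posterior mean is the precision-weighted average of μ₀ and x̄.
Σxᵢ = 559.59 + 1482.47 + 1060.96 + 1121.33 + 1162.64 + 1292.19 + 913.88 + 1125.78 + 1099.83 + 1338.94 = 11157.61, so n·x̄ = 11157.61.
σ₀² = 481.89² = 232217.9721, σ² = 294.38² = 86659.5844; σ² + n·σ₀² = 86659.5844 + 10·232217.9721 = 2408839.3054.
Posterior mean = (μ₀/σ₀² + n·x̄/σ²)/(1/σ₀² + n/σ²) = (σ²·μ₀ + σ₀²·n·x̄)/(σ² + n·σ₀²) = (86659.5844·1118.56 + 232217.9721·11157.61)/2408839.3054 = 2687931512.409145/2408839.3054 = 1115.8617.

1115.8617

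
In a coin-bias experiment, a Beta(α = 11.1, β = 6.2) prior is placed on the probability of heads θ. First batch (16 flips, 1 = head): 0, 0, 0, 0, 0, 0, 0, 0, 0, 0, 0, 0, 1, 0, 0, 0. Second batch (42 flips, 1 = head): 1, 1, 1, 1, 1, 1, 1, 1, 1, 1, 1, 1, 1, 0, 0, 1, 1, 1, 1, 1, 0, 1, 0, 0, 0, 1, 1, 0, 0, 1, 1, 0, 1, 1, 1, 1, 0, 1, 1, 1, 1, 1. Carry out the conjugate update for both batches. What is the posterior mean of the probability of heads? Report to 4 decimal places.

0.5857

The Beta prior is conjugate to a Binomial/Bernoulli likelihood; the update adds successes to α and failures to β.
After batch 1: Beta(11.1+1, 6.2+15) = Beta(12.1, 21.2).
After batch 2: Beta(12.1+32, 21.2+10) = Beta(44.1, 31.2).
Posterior mean = α/(α+β) = 44.1/75.3 = 0.5857.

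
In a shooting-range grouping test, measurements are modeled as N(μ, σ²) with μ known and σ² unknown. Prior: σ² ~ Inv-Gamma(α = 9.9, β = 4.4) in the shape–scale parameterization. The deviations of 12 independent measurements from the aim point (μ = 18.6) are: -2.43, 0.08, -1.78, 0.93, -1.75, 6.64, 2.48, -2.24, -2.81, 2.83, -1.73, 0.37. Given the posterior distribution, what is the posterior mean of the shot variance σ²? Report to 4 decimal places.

With known mean μ and an Inverse-Gamma(α, β) prior on σ², the Normal likelihood is conjugate: posterior is Inv-Gamma(α + n/2, β + Σ(xᵢ−μ)²/2).
Σ(xᵢ−μ)² = (-2.43)² + (0.08)² + (-1.78)² + (0.93)² + (-1.75)² + (6.64)² + (2.48)² + (-2.24)² + (-2.81)² + (2.83)² + (-1.73)² + (0.37)² = 87.2995.
Posterior: Inv-Gamma(9.9 + 12/2, 4.4 + 87.2995/2) = Inv-Gamma(15.90, 48.04975).
E[σ²|data] = β/(α−1) = 48.04975/14.90 = 3.2248.

3.2248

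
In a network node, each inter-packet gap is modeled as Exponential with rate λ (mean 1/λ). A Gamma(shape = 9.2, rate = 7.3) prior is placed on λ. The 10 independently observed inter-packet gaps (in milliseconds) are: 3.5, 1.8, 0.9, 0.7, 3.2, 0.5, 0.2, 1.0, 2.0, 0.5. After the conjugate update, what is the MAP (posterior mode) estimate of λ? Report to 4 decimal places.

With a Gamma(shape α, rate β) prior on the exponential rate λ, the posterior after n observations with total T = Σxᵢ is Gamma(α+n, β+T).
Sum of observations T = 14.3 milliseconds; n = 10.
Posterior: Gamma(9.2+10, 7.3+14.3) = Gamma(19.2, 21.6).
Mode = (α−1)/β = 0.8426.

0.8426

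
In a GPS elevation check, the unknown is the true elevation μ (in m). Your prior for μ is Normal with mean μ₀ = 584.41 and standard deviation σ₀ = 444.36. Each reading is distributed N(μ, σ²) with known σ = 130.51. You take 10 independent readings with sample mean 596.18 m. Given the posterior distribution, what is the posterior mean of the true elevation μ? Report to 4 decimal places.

596.0793

For Normal data with known variance σ², a Normal(μ₀, σ₀²) prior on μ is conjugate. Posterior precision = 1/σ₀² + n/σ²; posterior mean is the precision-weighted average of μ₀ and x̄.
n·x̄ = 10·596.18 = 5961.8.
σ₀² = 444.36² = 197455.8096, σ² = 130.51² = 17032.8601; σ² + n·σ₀² = 17032.8601 + 10·197455.8096 = 1991590.9561.
Posterior mean = (μ₀/σ₀² + n·x̄/σ²)/(1/σ₀² + n/σ²) = (σ²·μ₀ + σ₀²·n·x̄)/(σ² + n·σ₀²) = (17032.8601·584.41 + 197455.8096·5961.8)/1991590.9561 = 1187146219.444321/1991590.9561 = 596.0793.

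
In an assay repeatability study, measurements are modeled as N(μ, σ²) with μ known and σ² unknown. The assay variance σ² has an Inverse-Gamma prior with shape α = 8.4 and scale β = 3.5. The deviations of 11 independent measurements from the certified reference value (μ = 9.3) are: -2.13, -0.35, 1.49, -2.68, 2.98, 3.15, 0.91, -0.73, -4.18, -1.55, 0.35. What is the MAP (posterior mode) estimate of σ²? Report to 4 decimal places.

2.0545

With known mean μ and an Inverse-Gamma(α, β) prior on σ², the Normal likelihood is conjugate: posterior is Inv-Gamma(α + n/2, β + Σ(xᵢ−μ)²/2).
Σ(xᵢ−μ)² = (-2.13)² + (-0.35)² + (1.49)² + (-2.68)² + (2.98)² + (3.15)² + (0.91)² + (-0.73)² + (-4.18)² + (-1.55)² + (0.35)² = 54.2232.
Posterior: Inv-Gamma(8.4 + 11/2, 3.5 + 54.2232/2) = Inv-Gamma(13.90, 30.61160).
Mode = β/(α+1) = 30.61160/14.90 = 2.0545.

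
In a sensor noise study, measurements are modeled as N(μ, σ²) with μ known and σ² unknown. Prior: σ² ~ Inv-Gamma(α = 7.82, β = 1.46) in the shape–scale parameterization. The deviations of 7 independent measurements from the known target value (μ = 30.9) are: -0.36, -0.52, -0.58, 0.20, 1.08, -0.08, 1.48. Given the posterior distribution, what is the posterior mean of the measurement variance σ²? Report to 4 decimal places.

With known mean μ and an Inverse-Gamma(α, β) prior on σ², the Normal likelihood is conjugate: posterior is Inv-Gamma(α + n/2, β + Σ(xᵢ−μ)²/2).
Σ(xᵢ−μ)² = (-0.36)² + (-0.52)² + (-0.58)² + (0.20)² + (1.08)² + (-0.08)² + (1.48)² = 4.1396.
Posterior: Inv-Gamma(7.82 + 7/2, 1.46 + 4.1396/2) = Inv-Gamma(11.32, 3.52980).
E[σ²|data] = β/(α−1) = 3.52980/10.32 = 0.3420.

0.3420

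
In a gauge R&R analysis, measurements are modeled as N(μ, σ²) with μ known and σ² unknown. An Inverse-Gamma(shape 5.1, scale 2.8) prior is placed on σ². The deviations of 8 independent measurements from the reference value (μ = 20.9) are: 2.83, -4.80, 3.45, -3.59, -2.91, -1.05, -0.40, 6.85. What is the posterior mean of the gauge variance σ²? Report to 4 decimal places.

7.2897

With known mean μ and an Inverse-Gamma(α, β) prior on σ², the Normal likelihood is conjugate: posterior is Inv-Gamma(α + n/2, β + Σ(xᵢ−μ)²/2).
Σ(xᵢ−μ)² = (2.83)² + (-4.80)² + (3.45)² + (-3.59)² + (-2.91)² + (-1.05)² + (-0.40)² + (6.85)² = 112.4926.
Posterior: Inv-Gamma(5.1 + 8/2, 2.8 + 112.4926/2) = Inv-Gamma(9.10, 59.04630).
E[σ²|data] = β/(α−1) = 59.04630/8.10 = 7.2897.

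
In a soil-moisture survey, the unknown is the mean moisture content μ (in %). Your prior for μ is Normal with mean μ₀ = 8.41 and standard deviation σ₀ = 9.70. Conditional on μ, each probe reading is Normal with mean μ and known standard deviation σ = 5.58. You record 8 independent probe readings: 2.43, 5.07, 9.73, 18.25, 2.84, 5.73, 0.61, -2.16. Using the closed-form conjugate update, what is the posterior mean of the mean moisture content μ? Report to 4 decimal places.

For Normal data with known variance σ², a Normal(μ₀, σ₀²) prior on μ is conjugate. Posterior precision = 1/σ₀² + n/σ²; posterior mean is the precision-weighted average of μ₀ and x̄.
Σxᵢ = 2.43 + 5.07 + 9.73 + 18.25 + 2.84 + 5.73 + 0.61 + (-2.16) = 42.5, so n·x̄ = 42.5.
σ₀² = 9.70² = 94.09, σ² = 5.58² = 31.1364; σ² + n·σ₀² = 31.1364 + 8·94.09 = 783.8564.
Posterior mean = (μ₀/σ₀² + n·x̄/σ²)/(1/σ₀² + n/σ²) = (σ²·μ₀ + σ₀²·n·x̄)/(σ² + n·σ₀²) = (31.1364·8.41 + 94.09·42.5)/783.8564 = 4260.682124/783.8564 = 5.4355.

5.4355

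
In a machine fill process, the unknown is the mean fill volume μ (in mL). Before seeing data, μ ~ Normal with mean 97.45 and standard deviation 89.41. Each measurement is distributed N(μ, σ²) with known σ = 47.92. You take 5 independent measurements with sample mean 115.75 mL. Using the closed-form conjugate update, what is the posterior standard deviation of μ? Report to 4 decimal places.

20.8402

For Normal data with known variance σ², a Normal(μ₀, σ₀²) prior on μ is conjugate. Posterior precision = 1/σ₀² + n/σ²; posterior mean is the precision-weighted average of μ₀ and x̄.
σ₀² = 89.41² = 7994.1481, σ² = 47.92² = 2296.3264; σ² + n·σ₀² = 2296.3264 + 5·7994.1481 = 42267.0669.
Posterior precision = 1/σ₀² + n/σ² = 1/7994.1481 + 5/2296.3264 = (σ² + n·σ₀²)/(σ₀²σ²) = 42267.0669/(7994.1481·2296.3264); posterior variance σₙ² = σ₀²σ²/(σ² + n·σ₀²) = 7994.1481·2296.3264/42267.0669 = 434.313868.
Posterior SD = √σₙ² = √(7994.1481·2296.3264/42267.0669) = 20.8402.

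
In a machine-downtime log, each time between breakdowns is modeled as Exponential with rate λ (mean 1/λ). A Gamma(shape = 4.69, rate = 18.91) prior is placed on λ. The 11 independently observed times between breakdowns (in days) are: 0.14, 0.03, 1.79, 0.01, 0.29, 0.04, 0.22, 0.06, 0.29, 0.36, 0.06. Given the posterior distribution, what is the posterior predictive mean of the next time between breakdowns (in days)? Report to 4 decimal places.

1.5112

With a Gamma(shape α, rate β) prior on the exponential rate λ, the posterior after n observations with total T = Σxᵢ is Gamma(α+n, β+T).
Sum of observations T = 3.29 days; n = 11.
Posterior: Gamma(4.69+11, 18.91+3.29) = Gamma(15.69, 22.20).
The predictive distribution for the next observation is Lomax; its mean is β/(α−1) = 22.20/14.69 = 1.5112.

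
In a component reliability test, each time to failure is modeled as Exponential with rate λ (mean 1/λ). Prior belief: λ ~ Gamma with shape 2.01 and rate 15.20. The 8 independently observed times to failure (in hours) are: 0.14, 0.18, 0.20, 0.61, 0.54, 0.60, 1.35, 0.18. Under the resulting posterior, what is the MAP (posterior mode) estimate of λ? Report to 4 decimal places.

With a Gamma(shape α, rate β) prior on the exponential rate λ, the posterior after n observations with total T = Σxᵢ is Gamma(α+n, β+T).
Sum of observations T = 3.80 hours; n = 8.
Posterior: Gamma(2.01+8, 15.20+3.80) = Gamma(10.01, 19.00).
Mode = (α−1)/β = 0.4742.

0.4742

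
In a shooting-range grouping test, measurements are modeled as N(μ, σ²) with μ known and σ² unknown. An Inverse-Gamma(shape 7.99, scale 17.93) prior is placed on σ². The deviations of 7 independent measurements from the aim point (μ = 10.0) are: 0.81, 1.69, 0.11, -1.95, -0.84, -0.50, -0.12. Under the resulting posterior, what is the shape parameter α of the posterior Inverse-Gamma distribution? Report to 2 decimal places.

With known mean μ and an Inverse-Gamma(α, β) prior on σ², the Normal likelihood is conjugate: posterior is Inv-Gamma(α + n/2, β + Σ(xᵢ−μ)²/2).
Σ(xᵢ−μ)² = (0.81)² + (1.69)² + (0.11)² + (-1.95)² + (-0.84)² + (-0.50)² + (-0.12)² = 8.2968.
Posterior: Inv-Gamma(7.99 + 7/2, 17.93 + 8.2968/2) = Inv-Gamma(11.49, 22.07840).
Posterior α = 11.49.

11.49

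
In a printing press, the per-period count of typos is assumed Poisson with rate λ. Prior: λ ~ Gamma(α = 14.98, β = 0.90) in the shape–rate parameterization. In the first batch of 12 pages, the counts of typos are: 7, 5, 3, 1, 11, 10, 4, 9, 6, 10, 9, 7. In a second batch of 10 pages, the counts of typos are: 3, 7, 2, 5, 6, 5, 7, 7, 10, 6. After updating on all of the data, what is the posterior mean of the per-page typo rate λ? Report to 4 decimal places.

With a Gamma(shape α, rate β) prior, the Poisson likelihood is conjugate: the posterior is Gamma(α + ΣXᵢ, β + n).
Batch 1: sum of counts S = 82 over n = 12 pages.
After batch 1: Gamma(α+S, β+n) = Gamma(14.98+82, 0.90+12) = Gamma(96.98, 12.90).
Batch 2: sum of counts S = 58 over n = 10 pages.
After batch 2: Gamma(α+S, β+n) = Gamma(96.98+58, 12.90+10) = Gamma(154.98, 22.90).
Posterior mean = α/β = 154.98/22.90 = 6.7677.

6.7677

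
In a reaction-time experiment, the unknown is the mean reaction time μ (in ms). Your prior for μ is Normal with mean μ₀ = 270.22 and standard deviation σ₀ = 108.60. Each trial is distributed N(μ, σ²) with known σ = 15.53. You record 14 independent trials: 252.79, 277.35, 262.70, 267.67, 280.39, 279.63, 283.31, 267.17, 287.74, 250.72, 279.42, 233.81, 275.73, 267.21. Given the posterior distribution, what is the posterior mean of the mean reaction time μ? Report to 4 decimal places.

For Normal data with known variance σ², a Normal(μ₀, σ₀²) prior on μ is conjugate. Posterior precision = 1/σ₀² + n/σ²; posterior mean is the precision-weighted average of μ₀ and x̄.
Σxᵢ = 252.79 + 277.35 + 262.70 + 267.67 + 280.39 + 279.63 + 283.31 + 267.17 + 287.74 + 250.72 + 279.42 + 233.81 + 275.73 + 267.21 = 3765.64, so n·x̄ = 3765.64.
σ₀² = 108.60² = 11793.96, σ² = 15.53² = 241.1809; σ² + n·σ₀² = 241.1809 + 14·11793.96 = 165356.6209.
Posterior mean = (μ₀/σ₀² + n·x̄/σ²)/(1/σ₀² + n/σ²) = (σ²·μ₀ + σ₀²·n·x̄)/(σ² + n·σ₀²) = (241.1809·270.22 + 11793.96·3765.64)/165356.6209 = 44476979.437198/165356.6209 = 268.9761.

268.9761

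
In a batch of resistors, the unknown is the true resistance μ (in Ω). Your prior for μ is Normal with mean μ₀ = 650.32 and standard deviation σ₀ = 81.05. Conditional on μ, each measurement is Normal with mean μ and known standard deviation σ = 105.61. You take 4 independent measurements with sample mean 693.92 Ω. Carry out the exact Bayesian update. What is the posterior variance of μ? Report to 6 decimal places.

For Normal data with known variance σ², a Normal(μ₀, σ₀²) prior on μ is conjugate. Posterior precision = 1/σ₀² + n/σ²; posterior mean is the precision-weighted average of μ₀ and x̄.
σ₀² = 81.05² = 6569.1025, σ² = 105.61² = 11153.4721; σ² + n·σ₀² = 11153.4721 + 4·6569.1025 = 37429.8821.
Posterior precision = 1/σ₀² + n/σ² = 1/6569.1025 + 4/11153.4721 = (σ² + n·σ₀²)/(σ₀²σ²) = 37429.8821/(6569.1025·11153.4721); posterior variance σₙ² = σ₀²σ²/(σ² + n·σ₀²) = 6569.1025·11153.4721/37429.8821 = 1957.481492.

1957.481492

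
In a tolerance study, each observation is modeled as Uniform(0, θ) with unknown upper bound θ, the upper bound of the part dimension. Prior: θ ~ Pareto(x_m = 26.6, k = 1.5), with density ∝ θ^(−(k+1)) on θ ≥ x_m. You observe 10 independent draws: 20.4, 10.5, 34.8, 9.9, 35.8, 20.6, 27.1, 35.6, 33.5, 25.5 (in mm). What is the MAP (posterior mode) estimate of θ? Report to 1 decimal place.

A Pareto(scale x_m, shape k) prior on the upper bound θ of Uniform(0, θ) is conjugate: posterior is Pareto(max(x_m, max xᵢ), k + n).
Sample maximum = 35.8; prior scale x_m = 26.6 → posterior scale = max = 35.8.
Posterior shape = 1.5 + 10 = 11.5.
The Pareto density is decreasing on [x_m, ∞), so the mode is x_m = 35.8.

35.8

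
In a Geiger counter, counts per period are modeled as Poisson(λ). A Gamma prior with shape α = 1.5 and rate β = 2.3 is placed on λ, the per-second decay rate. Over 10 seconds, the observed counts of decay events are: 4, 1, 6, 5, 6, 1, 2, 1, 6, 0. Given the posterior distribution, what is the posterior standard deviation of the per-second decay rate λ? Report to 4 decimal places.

0.4706

With a Gamma(shape α, rate β) prior, the Poisson likelihood is conjugate: the posterior is Gamma(α + ΣXᵢ, β + n).
Sum of counts S = 32 over n = 10 seconds.
Posterior: Gamma(α+S, β+n) = Gamma(1.5+32, 2.3+10) = Gamma(33.5, 12.3).
SD = √α/β = √33.5/12.3 = 0.4706.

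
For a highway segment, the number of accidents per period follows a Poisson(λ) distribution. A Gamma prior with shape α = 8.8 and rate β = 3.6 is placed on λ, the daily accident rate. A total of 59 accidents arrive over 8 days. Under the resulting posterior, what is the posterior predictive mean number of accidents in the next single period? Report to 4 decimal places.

5.8448

With a Gamma(shape α, rate β) prior, the Poisson likelihood is conjugate: the posterior is Gamma(α + ΣXᵢ, β + n).
Posterior: Gamma(α+S, β+n) = Gamma(8.8+59, 3.6+8) = Gamma(67.8, 11.6).
The predictive distribution for one future period is NegBinom with mean α/β = 5.8448.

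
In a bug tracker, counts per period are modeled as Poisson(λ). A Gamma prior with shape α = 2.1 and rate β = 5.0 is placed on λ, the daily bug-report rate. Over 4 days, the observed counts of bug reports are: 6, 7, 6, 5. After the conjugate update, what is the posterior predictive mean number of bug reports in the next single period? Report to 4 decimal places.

With a Gamma(shape α, rate β) prior, the Poisson likelihood is conjugate: the posterior is Gamma(α + ΣXᵢ, β + n).
Sum of counts S = 24 over n = 4 days.
Posterior: Gamma(α+S, β+n) = Gamma(2.1+24, 5.0+4) = Gamma(26.1, 9.0).
The predictive distribution for one future period is NegBinom with mean α/β = 2.9000.

2.9000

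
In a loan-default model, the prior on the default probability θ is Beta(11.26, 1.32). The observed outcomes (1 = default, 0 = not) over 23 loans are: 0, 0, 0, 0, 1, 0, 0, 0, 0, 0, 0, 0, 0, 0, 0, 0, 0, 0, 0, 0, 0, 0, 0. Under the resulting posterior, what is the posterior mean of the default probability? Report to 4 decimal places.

The Beta prior is conjugate to a Binomial/Bernoulli likelihood; the update adds successes to α and failures to β.
Posterior: Beta(α+k, β+n−k) = Beta(11.26+1, 1.32+22) = Beta(12.26, 23.32).
Posterior mean = α/(α+β) = 12.26/35.58 = 0.3446.

0.3446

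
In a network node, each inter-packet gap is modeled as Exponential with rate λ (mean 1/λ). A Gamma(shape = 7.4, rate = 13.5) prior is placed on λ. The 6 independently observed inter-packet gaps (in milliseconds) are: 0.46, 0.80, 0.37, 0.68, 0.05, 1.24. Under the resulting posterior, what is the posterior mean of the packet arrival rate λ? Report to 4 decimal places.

0.7836

With a Gamma(shape α, rate β) prior on the exponential rate λ, the posterior after n observations with total T = Σxᵢ is Gamma(α+n, β+T).
Sum of observations T = 3.60 milliseconds; n = 6.
Posterior: Gamma(7.4+6, 13.5+3.60) = Gamma(13.4, 17.10).
Posterior mean of λ = α/β = 13.4/17.10 = 0.7836.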